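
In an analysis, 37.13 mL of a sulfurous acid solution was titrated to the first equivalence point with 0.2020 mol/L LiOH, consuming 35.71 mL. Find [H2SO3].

n(LiOH) = 0.2020 x 0.03571 = 0.007213 mol.
At the first equivalence point, 1 mol OH^- react per mol H2SO3, so n(H2SO3) = 0.007213 / 1 = 0.007213 mol.
[H2SO3] = 0.007213 / 0.03713 L = 0.194 M.

0.194 M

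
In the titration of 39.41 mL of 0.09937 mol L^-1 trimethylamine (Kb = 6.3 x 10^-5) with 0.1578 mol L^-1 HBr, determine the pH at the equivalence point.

5.51

n((CH3)3N) = 0.09937 x 0.03941 = 0.003916 mol; V(HBr) at equivalence = 0.003916/0.1578 = 0.02482 L.
At equivalence the base is fully converted to (CH3)3NH+; total volume = 0.06423 L, so [(CH3)3NH+] = 0.003916/0.06423 = 0.06097 M.
Ka((CH3)3NH+) = Kw/Kb = 1.0e-14 / 6.3 x 10^-5 = 1.59e-10.
[H^+] = sqrt(Ka x [(CH3)3NH+]) = sqrt(1.59e-10 x 0.06097) = 3.11e-6 M.
pH = -log(3.11e-6) = 5.51.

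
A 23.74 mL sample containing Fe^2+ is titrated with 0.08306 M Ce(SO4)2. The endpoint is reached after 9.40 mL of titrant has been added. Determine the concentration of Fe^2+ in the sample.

0.0329 M

n(Ce(SO4)2) = 0.08306 x 0.009400 = 0.0007808 mol.
From the balanced equation, 1 mol Ce(SO4)2 reacts with 1 mol Fe^2+, so n(Fe^2+) = 0.0007808 x 1/1 = 0.0007808 mol.
[Fe^2+] = 0.0007808 / 0.02374 L = 0.0329 M.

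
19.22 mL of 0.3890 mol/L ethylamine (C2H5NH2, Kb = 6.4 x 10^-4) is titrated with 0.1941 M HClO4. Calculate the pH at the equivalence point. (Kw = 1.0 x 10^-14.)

n(C2H5NH2) = 0.3890 x 0.01922 = 0.007477 mol; V(HClO4) at equivalence = 0.007477/0.1941 = 0.03852 L.
At equivalence the base is fully converted to C2H5NH3+; total volume = 0.05774 L, so [C2H5NH3+] = 0.007477/0.05774 = 0.1295 M.
Ka(C2H5NH3+) = Kw/Kb = 1.0e-14 / 6.4 x 10^-4 = 1.56e-11.
[H^+] = sqrt(Ka x [C2H5NH3+]) = sqrt(1.56e-11 x 0.1295) = 1.42e-6 M.
pH = -log(1.42e-6) = 5.85.

5.85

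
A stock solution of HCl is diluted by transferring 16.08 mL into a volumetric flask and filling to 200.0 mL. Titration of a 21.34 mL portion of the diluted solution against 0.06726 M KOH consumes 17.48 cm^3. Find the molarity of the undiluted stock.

0.685 M

n(KOH) = 0.06726 x 0.01748 = 0.001176 mol.
n(HCl) in the aliquot = 0.001176 mol.
[diluted HCl] = 0.001176 / 0.02134 = 0.05509 M.
Dilution factor = 200.0/16.08 = 12.44, so [stock] = 0.05509 x 12.44 = 0.685 M.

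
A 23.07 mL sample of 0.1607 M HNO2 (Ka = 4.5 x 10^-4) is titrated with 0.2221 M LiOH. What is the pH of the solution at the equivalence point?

n(HNO2) = 0.1607 x 0.02307 = 0.003707 mol; V(LiOH) at equivalence = 0.003707/0.2221 = 0.01669 L.
At equivalence all the acid is converted to NO2-; total volume = 0.02307 + 0.01669 = 0.03976 L, so [NO2-] = 0.003707/0.03976 = 0.09324 M.
Kb = Kw/Ka = 1.0e-14 / 4.5 x 10^-4 = 2.22e-11.
[OH^-] = sqrt(Kb x [NO2-]) = sqrt(2.22e-11 x 0.09324) = 1.44e-6 M.
pOH = 5.84, so pH = 14.00 - 5.84 = 8.16.

8.16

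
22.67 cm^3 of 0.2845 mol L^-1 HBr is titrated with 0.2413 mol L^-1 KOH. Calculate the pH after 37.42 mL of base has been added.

n(acid) = 0.2845 x 0.02267 = 0.006450 mol; n(KOH) added = 0.2413 x 0.03742 = 0.009029 mol.
Base is in excess by 0.009029 - 0.006450 = 0.002580 mol in a total volume of 0.06009 L.
[OH^-] = 0.002580/0.06009 = 0.04293 M, so pOH = 1.37 and pH = 14.00 - 1.37 = 12.63.

12.63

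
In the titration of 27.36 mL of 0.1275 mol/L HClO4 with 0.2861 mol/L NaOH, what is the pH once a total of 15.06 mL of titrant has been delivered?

12.29

n(acid) = 0.1275 x 0.02736 = 0.003488 mol; n(NaOH) added = 0.2861 x 0.01506 = 0.004309 mol.
Base is in excess by 0.004309 - 0.003488 = 0.0008203 mol in a total volume of 0.04242 L.
[OH^-] = 0.0008203/0.04242 = 0.01934 M, so pOH = 1.71 and pH = 14.00 - 1.71 = 12.29.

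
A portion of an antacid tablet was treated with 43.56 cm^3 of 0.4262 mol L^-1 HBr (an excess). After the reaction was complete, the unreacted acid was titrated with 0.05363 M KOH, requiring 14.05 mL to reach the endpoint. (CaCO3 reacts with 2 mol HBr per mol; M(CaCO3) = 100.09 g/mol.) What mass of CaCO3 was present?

Total n(HBr) added = 0.4262 x 0.04356 = 0.01857 mol.
n(KOH) used = 0.05363 x 0.01405 = 0.0007535 mol, which equals the excess n(HBr).
So n(HBr) consumed by the sample = 0.01857 - 0.0007535 = 0.01781 mol.
n(CaCO3) = 0.01781 / 2 = 0.008906 mol.
mass = 0.008906 mol x 100.09 g/mol = 0.891 g.

0.891 g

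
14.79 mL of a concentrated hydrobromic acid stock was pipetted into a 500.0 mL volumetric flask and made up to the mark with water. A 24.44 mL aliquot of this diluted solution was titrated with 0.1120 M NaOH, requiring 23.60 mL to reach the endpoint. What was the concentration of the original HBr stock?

3.66 M

n(NaOH) = 0.1120 x 0.02360 = 0.002643 mol.
n(HBr) in the aliquot = 0.002643 mol.
[diluted HBr] = 0.002643 / 0.02444 = 0.1082 M.
Dilution factor = 500.0/14.79 = 33.81, so [stock] = 0.1082 x 33.81 = 3.66 M.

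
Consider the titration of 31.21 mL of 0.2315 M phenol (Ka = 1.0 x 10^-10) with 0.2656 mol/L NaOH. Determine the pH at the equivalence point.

11.55

n(C6H5OH) = 0.2315 x 0.03121 = 0.007225 mol; V(NaOH) at equivalence = 0.007225/0.2656 = 0.02720 L.
At equivalence all the acid is converted to C6H5O-; total volume = 0.03121 + 0.02720 = 0.05841 L, so [C6H5O-] = 0.007225/0.05841 = 0.1237 M.
Kb = Kw/Ka = 1.0e-14 / 1.0 x 10^-10 = 0.000100.
[OH^-] = sqrt(Kb x [C6H5O-]) = sqrt(0.000100 x 0.1237) = 0.00352 M.
pOH = 2.45, so pH = 14.00 - 2.45 = 11.55.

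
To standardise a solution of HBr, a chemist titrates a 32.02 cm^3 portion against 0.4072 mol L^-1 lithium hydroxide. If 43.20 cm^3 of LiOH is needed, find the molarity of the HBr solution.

n(LiOH) delivered = 0.4072 x 0.04320 = 0.01759 mol.
For a 1:1 reaction, n(HBr) = 0.01759 mol.
[HBr] = 0.01759 mol / 0.03202 L = 0.549 M.

0.549 M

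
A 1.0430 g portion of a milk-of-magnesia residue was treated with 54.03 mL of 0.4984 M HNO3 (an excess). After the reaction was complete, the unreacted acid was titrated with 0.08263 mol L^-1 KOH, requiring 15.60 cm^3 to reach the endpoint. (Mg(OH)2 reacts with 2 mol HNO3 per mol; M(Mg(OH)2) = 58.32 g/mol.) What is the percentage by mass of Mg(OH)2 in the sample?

71.7%

Total n(HNO3) added = 0.4984 x 0.05403 = 0.02693 mol.
n(KOH) used = 0.08263 x 0.01560 = 0.001289 mol, which equals the excess n(HNO3).
So n(HNO3) consumed by the sample = 0.02693 - 0.001289 = 0.02564 mol.
n(Mg(OH)2) = 0.02564 / 2 = 0.01282 mol.
mass Mg(OH)2 = 0.01282 x 58.32 = 0.7476 g, so %Mg(OH)2 = 0.7476/1.0430 x 100 = 71.7%.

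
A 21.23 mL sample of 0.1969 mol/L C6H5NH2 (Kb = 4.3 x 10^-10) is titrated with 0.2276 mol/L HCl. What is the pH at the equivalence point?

2.80

n(C6H5NH2) = 0.1969 x 0.02123 = 0.004180 mol; V(HCl) at equivalence = 0.004180/0.2276 = 0.01837 L.
At equivalence the base is fully converted to C6H5NH3+; total volume = 0.03960 L, so [C6H5NH3+] = 0.004180/0.03960 = 0.1056 M.
Ka(C6H5NH3+) = Kw/Kb = 1.0e-14 / 4.3 x 10^-10 = 2.33e-5.
[H^+] = sqrt(Ka x [C6H5NH3+]) = sqrt(2.33e-5 x 0.1056) = 0.00157 M.
pH = -log(0.00157) = 2.80.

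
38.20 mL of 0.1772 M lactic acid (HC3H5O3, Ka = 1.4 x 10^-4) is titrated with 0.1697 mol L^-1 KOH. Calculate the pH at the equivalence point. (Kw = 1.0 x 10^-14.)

n(HC3H5O3) = 0.1772 x 0.03820 = 0.006769 mol; V(KOH) at equivalence = 0.006769/0.1697 = 0.03989 L.
At equivalence all the acid is converted to C3H5O3-; total volume = 0.03820 + 0.03989 = 0.07809 L, so [C3H5O3-] = 0.006769/0.07809 = 0.08668 M.
Kb = Kw/Ka = 1.0e-14 / 1.4 x 10^-4 = 7.14e-11.
[OH^-] = sqrt(Kb x [C3H5O3-]) = sqrt(7.14e-11 x 0.08668) = 2.49e-6 M.
pOH = 5.60, so pH = 14.00 - 5.60 = 8.40.

8.40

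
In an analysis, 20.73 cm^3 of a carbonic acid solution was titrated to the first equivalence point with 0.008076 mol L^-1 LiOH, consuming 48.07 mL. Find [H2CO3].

0.0187 M

n(LiOH) = 0.008076 x 0.04807 = 0.0003882 mol.
At the first equivalence point, 1 mol OH^- react per mol H2CO3, so n(H2CO3) = 0.0003882 / 1 = 0.0003882 mol.
[H2CO3] = 0.0003882 / 0.02073 L = 0.0187 M.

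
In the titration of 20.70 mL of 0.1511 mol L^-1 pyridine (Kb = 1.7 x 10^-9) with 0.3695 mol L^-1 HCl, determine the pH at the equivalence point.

3.10

n(C5H5N) = 0.1511 x 0.02070 = 0.003128 mol; V(HCl) at equivalence = 0.003128/0.3695 = 0.008465 L.
At equivalence the base is fully converted to C5H5NH+; total volume = 0.02916 L, so [C5H5NH+] = 0.003128/0.02916 = 0.1072 M.
Ka(C5H5NH+) = Kw/Kb = 1.0e-14 / 1.7 x 10^-9 = 5.88e-6.
[H^+] = sqrt(Ka x [C5H5NH+]) = sqrt(5.88e-6 x 0.1072) = 0.000794 M.
pH = -log(0.000794) = 3.10.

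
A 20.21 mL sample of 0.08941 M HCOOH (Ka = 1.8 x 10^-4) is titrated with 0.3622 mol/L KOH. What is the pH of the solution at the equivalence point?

n(HCOOH) = 0.08941 x 0.02021 = 0.001807 mol; V(KOH) at equivalence = 0.001807/0.3622 = 0.004989 L.
At equivalence all the acid is converted to HCOO-; total volume = 0.02021 + 0.004989 = 0.02520 L, so [HCOO-] = 0.001807/0.02520 = 0.07171 M.
Kb = Kw/Ka = 1.0e-14 / 1.8 x 10^-4 = 5.56e-11.
[OH^-] = sqrt(Kb x [HCOO-]) = sqrt(5.56e-11 x 0.07171) = 2.00e-6 M.
pOH = 5.70, so pH = 14.00 - 5.70 = 8.30.

8.30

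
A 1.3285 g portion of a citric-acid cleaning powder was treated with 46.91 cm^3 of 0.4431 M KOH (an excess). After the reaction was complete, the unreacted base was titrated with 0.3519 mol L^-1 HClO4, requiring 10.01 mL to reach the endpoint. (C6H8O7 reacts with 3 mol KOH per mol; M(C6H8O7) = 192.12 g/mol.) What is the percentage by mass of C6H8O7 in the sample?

83.2%

Total n(KOH) added = 0.4431 x 0.04691 = 0.02079 mol.
n(HClO4) used = 0.3519 x 0.01001 = 0.003523 mol, which equals the excess n(KOH).
So n(KOH) consumed by the sample = 0.02079 - 0.003523 = 0.01726 mol.
n(C6H8O7) = 0.01726 / 3 = 0.005754 mol.
mass C6H8O7 = 0.005754 x 192.12 = 1.106 g, so %C6H8O7 = 1.106/1.3285 x 100 = 83.2%.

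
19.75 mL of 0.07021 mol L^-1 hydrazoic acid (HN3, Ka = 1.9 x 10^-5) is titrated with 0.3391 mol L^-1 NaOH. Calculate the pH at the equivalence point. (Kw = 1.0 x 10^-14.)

n(HN3) = 0.07021 x 0.01975 = 0.001387 mol; V(NaOH) at equivalence = 0.001387/0.3391 = 0.004089 L.
At equivalence all the acid is converted to N3-; total volume = 0.01975 + 0.004089 = 0.02384 L, so [N3-] = 0.001387/0.02384 = 0.05817 M.
Kb = Kw/Ka = 1.0e-14 / 1.9 x 10^-5 = 5.26e-10.
[OH^-] = sqrt(Kb x [N3-]) = sqrt(5.26e-10 x 0.05817) = 5.53e-6 M.
pOH = 5.26, so pH = 14.00 - 5.26 = 8.74.

8.74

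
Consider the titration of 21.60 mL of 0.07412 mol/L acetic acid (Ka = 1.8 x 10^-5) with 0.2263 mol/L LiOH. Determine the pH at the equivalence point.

n(CH3COOH) = 0.07412 x 0.02160 = 0.001601 mol; V(LiOH) at equivalence = 0.001601/0.2263 = 0.007075 L.
At equivalence all the acid is converted to CH3COO-; total volume = 0.02160 + 0.007075 = 0.02867 L, so [CH3COO-] = 0.001601/0.02867 = 0.05583 M.
Kb = Kw/Ka = 1.0e-14 / 1.8 x 10^-5 = 5.56e-10.
[OH^-] = sqrt(Kb x [CH3COO-]) = sqrt(5.56e-10 x 0.05583) = 5.57e-6 M.
pOH = 5.25, so pH = 14.00 - 5.25 = 8.75.

8.75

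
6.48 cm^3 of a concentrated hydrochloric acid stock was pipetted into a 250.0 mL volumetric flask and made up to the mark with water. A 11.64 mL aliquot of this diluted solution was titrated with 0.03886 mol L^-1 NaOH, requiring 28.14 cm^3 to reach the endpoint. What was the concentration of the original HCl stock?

n(NaOH) = 0.03886 x 0.02814 = 0.001094 mol.
n(HCl) in the aliquot = 0.001094 mol.
[diluted HCl] = 0.001094 / 0.01164 = 0.09395 M.
Dilution factor = 250.0/6.480 = 38.58, so [stock] = 0.09395 x 38.58 = 3.62 M.

3.62 M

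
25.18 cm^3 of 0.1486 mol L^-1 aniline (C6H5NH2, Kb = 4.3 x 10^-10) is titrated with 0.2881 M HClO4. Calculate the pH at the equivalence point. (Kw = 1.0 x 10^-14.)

2.82

n(C6H5NH2) = 0.1486 x 0.02518 = 0.003742 mol; V(HClO4) at equivalence = 0.003742/0.2881 = 0.01299 L.
At equivalence the base is fully converted to C6H5NH3+; total volume = 0.03817 L, so [C6H5NH3+] = 0.003742/0.03817 = 0.09803 M.
Ka(C6H5NH3+) = Kw/Kb = 1.0e-14 / 4.3 x 10^-10 = 2.33e-5.
[H^+] = sqrt(Ka x [C6H5NH3+]) = sqrt(2.33e-5 x 0.09803) = 0.00151 M.
pH = -log(0.00151) = 2.82.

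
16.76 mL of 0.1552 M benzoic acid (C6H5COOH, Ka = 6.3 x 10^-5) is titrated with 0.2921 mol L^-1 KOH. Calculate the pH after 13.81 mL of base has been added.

n(acid) = 0.1552 x 0.01676 = 0.002601 mol; n(KOH) added = 0.2921 x 0.01381 = 0.004034 mol.
Base is in excess by 0.004034 - 0.002601 = 0.001433 mol in a total volume of 0.03057 L.
[OH^-] = 0.001433/0.03057 = 0.04687 M, so pOH = 1.33 and pH = 14.00 - 1.33 = 12.67.

12.67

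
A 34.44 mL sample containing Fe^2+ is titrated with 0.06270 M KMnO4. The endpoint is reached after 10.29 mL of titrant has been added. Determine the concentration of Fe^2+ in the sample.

n(KMnO4) = 0.06270 x 0.01029 = 0.0006452 mol.
From the balanced equation, 1 mol KMnO4 reacts with 5 mol Fe^2+, so n(Fe^2+) = 0.0006452 x 5/1 = 0.003226 mol.
[Fe^2+] = 0.003226 / 0.03444 L = 0.0937 M.

0.0937 M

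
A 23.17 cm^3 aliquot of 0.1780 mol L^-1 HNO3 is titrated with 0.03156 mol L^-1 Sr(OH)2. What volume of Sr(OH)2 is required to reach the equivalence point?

65.3 mL

n(HNO3) = 0.1780 mol/L x 0.02317 L = 0.004124 mol.
The neutralisation is 2 HNO3 : 1 Sr(OH)2, so n(Sr(OH)2) = 0.004124 x 1/2 = 0.002062 mol.
V(Sr(OH)2) = 0.002062 / 0.03156 = 0.06534 L = 65.3 mL.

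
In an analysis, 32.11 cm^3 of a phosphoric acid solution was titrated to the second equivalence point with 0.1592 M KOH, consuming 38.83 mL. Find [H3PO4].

n(KOH) = 0.1592 x 0.03883 = 0.006182 mol.
At the second equivalence point, 2 mol OH^- react per mol H3PO4, so n(H3PO4) = 0.006182 / 2 = 0.003091 mol.
[H3PO4] = 0.003091 / 0.03211 L = 0.0963 M.

0.0963 M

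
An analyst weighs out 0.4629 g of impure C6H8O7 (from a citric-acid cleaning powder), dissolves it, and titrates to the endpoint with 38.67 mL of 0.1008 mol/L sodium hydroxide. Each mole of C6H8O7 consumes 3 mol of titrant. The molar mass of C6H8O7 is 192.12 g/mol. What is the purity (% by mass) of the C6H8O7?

53.9%

n(NaOH) = 0.1008 x 0.03867 = 0.003898 mol.
n(C6H8O7) = 0.003898 / 3 = 0.001299 mol.
mass of C6H8O7 = 0.001299 x 192.12 = 0.2496 g.
% purity = 0.2496 / 0.4629 x 100 = 53.9%.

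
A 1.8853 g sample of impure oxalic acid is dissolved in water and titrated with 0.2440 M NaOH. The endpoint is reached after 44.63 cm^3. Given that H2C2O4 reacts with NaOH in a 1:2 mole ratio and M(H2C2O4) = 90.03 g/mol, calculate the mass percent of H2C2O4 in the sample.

26.0%

n(NaOH) = 0.2440 x 0.04463 = 0.01089 mol.
n(H2C2O4) = 0.01089 / 2 = 0.005445 mol.
mass of H2C2O4 = 0.005445 x 90.03 = 0.4902 g.
% purity = 0.4902 / 1.8853 x 100 = 26.0%.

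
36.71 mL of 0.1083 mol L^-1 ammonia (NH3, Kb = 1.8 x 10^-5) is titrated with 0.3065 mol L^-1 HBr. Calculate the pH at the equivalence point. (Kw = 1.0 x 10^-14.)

5.18

n(NH3) = 0.1083 x 0.03671 = 0.003976 mol; V(HBr) at equivalence = 0.003976/0.3065 = 0.01297 L.
At equivalence the base is fully converted to NH4+; total volume = 0.04968 L, so [NH4+] = 0.003976/0.04968 = 0.08002 M.
Ka(NH4+) = Kw/Kb = 1.0e-14 / 1.8 x 10^-5 = 5.56e-10.
[H^+] = sqrt(Ka x [NH4+]) = sqrt(5.56e-10 x 0.08002) = 6.67e-6 M.
pH = -log(6.67e-6) = 5.18.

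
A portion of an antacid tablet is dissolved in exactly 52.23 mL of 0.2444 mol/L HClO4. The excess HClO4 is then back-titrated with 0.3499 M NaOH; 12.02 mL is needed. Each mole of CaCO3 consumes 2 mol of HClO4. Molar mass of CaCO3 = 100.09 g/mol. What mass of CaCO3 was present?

Total n(HClO4) added = 0.2444 x 0.05223 = 0.01277 mol.
n(NaOH) used = 0.3499 x 0.01202 = 0.004206 mol, which equals the excess n(HClO4).
So n(HClO4) consumed by the sample = 0.01277 - 0.004206 = 0.008559 mol.
n(CaCO3) = 0.008559 / 2 = 0.004280 mol.
mass = 0.004280 mol x 100.09 g/mol = 0.428 g.

0.428 g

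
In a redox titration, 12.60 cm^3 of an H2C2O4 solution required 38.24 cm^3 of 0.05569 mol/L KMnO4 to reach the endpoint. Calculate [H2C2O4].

n(KMnO4) = 0.05569 x 0.03824 = 0.002130 mol.
From the balanced equation, 2 mol KMnO4 reacts with 5 mol H2C2O4, so n(H2C2O4) = 0.002130 x 5/2 = 0.005324 mol.
[H2C2O4] = 0.005324 / 0.01260 L = 0.423 M.

0.423 M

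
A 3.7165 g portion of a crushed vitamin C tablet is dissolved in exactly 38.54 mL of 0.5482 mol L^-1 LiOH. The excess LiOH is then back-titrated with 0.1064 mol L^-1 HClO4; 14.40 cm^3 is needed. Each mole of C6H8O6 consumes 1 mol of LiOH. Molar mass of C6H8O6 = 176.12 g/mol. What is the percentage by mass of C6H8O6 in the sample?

92.9%

Total n(LiOH) added = 0.5482 x 0.03854 = 0.02113 mol.
n(HClO4) used = 0.1064 x 0.01440 = 0.001532 mol, which equals the excess n(LiOH).
So n(LiOH) consumed by the sample = 0.02113 - 0.001532 = 0.01960 mol.
n(C6H8O6) = 0.01960 / 1 = 0.01960 mol.
mass C6H8O6 = 0.01960 x 176.12 = 3.451 g, so %C6H8O6 = 3.451/3.7165 x 100 = 92.9%.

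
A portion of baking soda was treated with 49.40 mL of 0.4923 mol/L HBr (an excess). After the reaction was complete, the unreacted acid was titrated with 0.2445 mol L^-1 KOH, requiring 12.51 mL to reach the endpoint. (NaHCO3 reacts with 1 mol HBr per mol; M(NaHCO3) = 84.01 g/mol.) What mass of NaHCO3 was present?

1.79 g

Total n(HBr) added = 0.4923 x 0.04940 = 0.02432 mol.
n(KOH) used = 0.2445 x 0.01251 = 0.003059 mol, which equals the excess n(HBr).
So n(HBr) consumed by the sample = 0.02432 - 0.003059 = 0.02126 mol.
n(NaHCO3) = 0.02126 / 1 = 0.02126 mol.
mass = 0.02126 mol x 84.01 g/mol = 1.79 g.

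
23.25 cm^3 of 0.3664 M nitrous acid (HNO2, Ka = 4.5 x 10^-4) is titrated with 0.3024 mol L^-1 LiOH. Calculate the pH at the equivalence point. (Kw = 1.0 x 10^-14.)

8.28

n(HNO2) = 0.3664 x 0.02325 = 0.008519 mol; V(LiOH) at equivalence = 0.008519/0.3024 = 0.02817 L.
At equivalence all the acid is converted to NO2-; total volume = 0.02325 + 0.02817 = 0.05142 L, so [NO2-] = 0.008519/0.05142 = 0.1657 M.
Kb = Kw/Ka = 1.0e-14 / 4.5 x 10^-4 = 2.22e-11.
[OH^-] = sqrt(Kb x [NO2-]) = sqrt(2.22e-11 x 0.1657) = 1.92e-6 M.
pOH = 5.72, so pH = 14.00 - 5.72 = 8.28.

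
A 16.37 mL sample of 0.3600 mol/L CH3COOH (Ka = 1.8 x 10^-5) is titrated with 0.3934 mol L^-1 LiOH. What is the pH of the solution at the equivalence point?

9.01

n(CH3COOH) = 0.3600 x 0.01637 = 0.005893 mol; V(LiOH) at equivalence = 0.005893/0.3934 = 0.01498 L.
At equivalence all the acid is converted to CH3COO-; total volume = 0.01637 + 0.01498 = 0.03135 L, so [CH3COO-] = 0.005893/0.03135 = 0.1880 M.
Kb = Kw/Ka = 1.0e-14 / 1.8 x 10^-5 = 5.56e-10.
[OH^-] = sqrt(Kb x [CH3COO-]) = sqrt(5.56e-10 x 0.1880) = 1.02e-5 M.
pOH = 4.99, so pH = 14.00 - 4.99 = 9.01.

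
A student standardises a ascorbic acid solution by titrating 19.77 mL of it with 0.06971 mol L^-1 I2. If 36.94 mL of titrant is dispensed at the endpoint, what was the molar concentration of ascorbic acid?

n(I2) = 0.06971 x 0.03694 = 0.002575 mol.
From the balanced equation, 1 mol I2 reacts with 1 mol ascorbic acid, so n(ascorbic acid) = 0.002575 x 1/1 = 0.002575 mol.
[ascorbic acid] = 0.002575 / 0.01977 L = 0.130 M.

0.130 M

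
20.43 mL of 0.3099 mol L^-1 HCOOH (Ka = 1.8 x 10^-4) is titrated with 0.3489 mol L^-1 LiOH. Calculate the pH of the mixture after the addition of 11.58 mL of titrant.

Initial n(HCOOH) = 0.3099 x 0.02043 = 0.006331 mol.
n(LiOH) added = 0.3489 x 0.01158 = 0.004040 mol, converting that many moles of HCOOH to HCOO-.
Remaining n(HCOOH) = 0.002291 mol; n(HCOO-) = 0.004040 mol.
By Henderson-Hasselbalch, pH = pKa + log([A^-]/[HA]) = 3.74 + log(0.004040/0.002291) = 3.74 + (+0.25) = 3.99.

3.99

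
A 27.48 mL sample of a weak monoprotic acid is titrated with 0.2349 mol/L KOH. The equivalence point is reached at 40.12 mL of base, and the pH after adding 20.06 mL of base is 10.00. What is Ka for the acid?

20.06 mL is half of the equivalence volume, so this is the half-equivalence point where [HA] = [A^-].
At half-equivalence pH = pKa, so pKa = 10.00.
Ka = 10^(-10.00) = 1.0 x 10^-10.

1.0 x 10^-10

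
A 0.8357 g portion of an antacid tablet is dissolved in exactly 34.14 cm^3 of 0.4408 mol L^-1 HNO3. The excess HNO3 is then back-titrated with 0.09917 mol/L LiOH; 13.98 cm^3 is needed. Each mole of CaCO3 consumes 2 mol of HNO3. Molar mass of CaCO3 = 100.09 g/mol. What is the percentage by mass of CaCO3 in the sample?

Total n(HNO3) added = 0.4408 x 0.03414 = 0.01505 mol.
n(LiOH) used = 0.09917 x 0.01398 = 0.001386 mol, which equals the excess n(HNO3).
So n(HNO3) consumed by the sample = 0.01505 - 0.001386 = 0.01366 mol.
n(CaCO3) = 0.01366 / 2 = 0.006831 mol.
mass CaCO3 = 0.006831 x 100.09 = 0.6837 g, so %CaCO3 = 0.6837/0.8357 x 100 = 81.8%.

81.8%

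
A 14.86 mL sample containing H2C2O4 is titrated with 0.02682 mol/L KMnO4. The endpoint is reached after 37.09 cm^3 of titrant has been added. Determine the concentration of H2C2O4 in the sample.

0.167 M

n(KMnO4) = 0.02682 x 0.03709 = 0.0009948 mol.
From the balanced equation, 2 mol KMnO4 reacts with 5 mol H2C2O4, so n(H2C2O4) = 0.0009948 x 5/2 = 0.002487 mol.
[H2C2O4] = 0.002487 / 0.01486 L = 0.167 M.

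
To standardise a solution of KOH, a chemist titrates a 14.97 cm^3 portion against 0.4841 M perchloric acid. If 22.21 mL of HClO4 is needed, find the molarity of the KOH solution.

n(HClO4) delivered = 0.4841 x 0.02221 = 0.01075 mol.
For a 1:1 reaction, n(KOH) = 0.01075 mol.
[KOH] = 0.01075 mol / 0.01497 L = 0.718 M.

0.718 M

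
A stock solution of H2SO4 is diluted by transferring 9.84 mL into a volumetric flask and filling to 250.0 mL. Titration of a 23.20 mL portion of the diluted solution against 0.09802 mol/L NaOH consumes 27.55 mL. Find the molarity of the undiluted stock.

1.48 M

n(NaOH) = 0.09802 x 0.02755 = 0.002700 mol.
n(H2SO4) in the aliquot = 0.002700 x 1/2 = 0.001350 mol.
[diluted H2SO4] = 0.001350 / 0.02320 = 0.05820 M.
Dilution factor = 250.0/9.840 = 25.41, so [stock] = 0.05820 x 25.41 = 1.48 M.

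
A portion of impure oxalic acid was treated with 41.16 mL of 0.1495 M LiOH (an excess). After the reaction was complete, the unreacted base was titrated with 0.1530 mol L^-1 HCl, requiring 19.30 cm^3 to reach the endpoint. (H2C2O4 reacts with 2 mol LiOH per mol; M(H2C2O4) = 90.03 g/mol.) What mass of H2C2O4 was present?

0.144 g

Total n(LiOH) added = 0.1495 x 0.04116 = 0.006153 mol.
n(HCl) used = 0.1530 x 0.01930 = 0.002953 mol, which equals the excess n(LiOH).
So n(LiOH) consumed by the sample = 0.006153 - 0.002953 = 0.003201 mol.
n(H2C2O4) = 0.003201 / 2 = 0.001600 mol.
mass = 0.001600 mol x 90.03 g/mol = 0.144 g.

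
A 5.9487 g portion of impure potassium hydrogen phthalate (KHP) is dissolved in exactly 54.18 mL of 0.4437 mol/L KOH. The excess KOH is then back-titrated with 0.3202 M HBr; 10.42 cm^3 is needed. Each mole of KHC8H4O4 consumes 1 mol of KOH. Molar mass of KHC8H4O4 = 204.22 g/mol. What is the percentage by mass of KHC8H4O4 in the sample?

71.1%

Total n(KOH) added = 0.4437 x 0.05418 = 0.02404 mol.
n(HBr) used = 0.3202 x 0.01042 = 0.003336 mol, which equals the excess n(KOH).
So n(KOH) consumed by the sample = 0.02404 - 0.003336 = 0.02070 mol.
n(KHC8H4O4) = 0.02070 / 1 = 0.02070 mol.
mass KHC8H4O4 = 0.02070 x 204.22 = 4.228 g, so %KHC8H4O4 = 4.228/5.9487 x 100 = 71.1%.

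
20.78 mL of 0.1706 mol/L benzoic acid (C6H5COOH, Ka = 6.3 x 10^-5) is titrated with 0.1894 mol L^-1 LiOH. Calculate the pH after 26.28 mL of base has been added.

12.48

n(acid) = 0.1706 x 0.02078 = 0.003545 mol; n(LiOH) added = 0.1894 x 0.02628 = 0.004977 mol.
Base is in excess by 0.004977 - 0.003545 = 0.001432 mol in a total volume of 0.04706 L.
[OH^-] = 0.001432/0.04706 = 0.03044 M, so pOH = 1.52 and pH = 14.00 - 1.52 = 12.48.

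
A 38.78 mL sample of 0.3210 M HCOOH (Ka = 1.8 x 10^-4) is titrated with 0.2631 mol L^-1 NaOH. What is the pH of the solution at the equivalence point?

n(HCOOH) = 0.3210 x 0.03878 = 0.01245 mol; V(NaOH) at equivalence = 0.01245/0.2631 = 0.04731 L.
At equivalence all the acid is converted to HCOO-; total volume = 0.03878 + 0.04731 = 0.08609 L, so [HCOO-] = 0.01245/0.08609 = 0.1446 M.
Kb = Kw/Ka = 1.0e-14 / 1.8 x 10^-4 = 5.56e-11.
[OH^-] = sqrt(Kb x [HCOO-]) = sqrt(5.56e-11 x 0.1446) = 2.83e-6 M.
pOH = 5.55, so pH = 14.00 - 5.55 = 8.45.

8.45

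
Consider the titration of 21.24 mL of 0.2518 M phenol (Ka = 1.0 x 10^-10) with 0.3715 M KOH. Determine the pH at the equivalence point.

11.59

n(C6H5OH) = 0.2518 x 0.02124 = 0.005348 mol; V(KOH) at equivalence = 0.005348/0.3715 = 0.01440 L.
At equivalence all the acid is converted to C6H5O-; total volume = 0.02124 + 0.01440 = 0.03564 L, so [C6H5O-] = 0.005348/0.03564 = 0.1501 M.
Kb = Kw/Ka = 1.0e-14 / 1.0 x 10^-10 = 0.000100.
[OH^-] = sqrt(Kb x [C6H5O-]) = sqrt(0.000100 x 0.1501) = 0.00387 M.
pOH = 2.41, so pH = 14.00 - 2.41 = 11.59.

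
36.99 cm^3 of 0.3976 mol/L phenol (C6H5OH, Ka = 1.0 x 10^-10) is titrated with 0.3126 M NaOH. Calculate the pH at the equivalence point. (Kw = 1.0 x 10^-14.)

11.62

n(C6H5OH) = 0.3976 x 0.03699 = 0.01471 mol; V(NaOH) at equivalence = 0.01471/0.3126 = 0.04705 L.
At equivalence all the acid is converted to C6H5O-; total volume = 0.03699 + 0.04705 = 0.08404 L, so [C6H5O-] = 0.01471/0.08404 = 0.1750 M.
Kb = Kw/Ka = 1.0e-14 / 1.0 x 10^-10 = 0.000100.
[OH^-] = sqrt(Kb x [C6H5O-]) = sqrt(0.000100 x 0.1750) = 0.00418 M.
pOH = 2.38, so pH = 14.00 - 2.38 = 11.62.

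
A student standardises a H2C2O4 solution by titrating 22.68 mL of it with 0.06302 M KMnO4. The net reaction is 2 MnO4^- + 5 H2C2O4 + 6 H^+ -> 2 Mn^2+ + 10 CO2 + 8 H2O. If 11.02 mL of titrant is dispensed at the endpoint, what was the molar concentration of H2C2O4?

n(KMnO4) = 0.06302 x 0.01102 = 0.0006945 mol.
From the balanced equation, 2 mol KMnO4 reacts with 5 mol H2C2O4, so n(H2C2O4) = 0.0006945 x 5/2 = 0.001736 mol.
[H2C2O4] = 0.001736 / 0.02268 L = 0.0766 M.

0.0766 M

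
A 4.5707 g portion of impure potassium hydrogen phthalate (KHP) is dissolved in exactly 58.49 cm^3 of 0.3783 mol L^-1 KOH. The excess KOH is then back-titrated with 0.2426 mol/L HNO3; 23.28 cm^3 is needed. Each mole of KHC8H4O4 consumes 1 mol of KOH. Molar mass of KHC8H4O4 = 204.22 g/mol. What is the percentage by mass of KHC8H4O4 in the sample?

73.6%

Total n(KOH) added = 0.3783 x 0.05849 = 0.02213 mol.
n(HNO3) used = 0.2426 x 0.02328 = 0.005648 mol, which equals the excess n(KOH).
So n(KOH) consumed by the sample = 0.02213 - 0.005648 = 0.01648 mol.
n(KHC8H4O4) = 0.01648 / 1 = 0.01648 mol.
mass KHC8H4O4 = 0.01648 x 204.22 = 3.365 g, so %KHC8H4O4 = 3.365/4.5707 x 100 = 73.6%.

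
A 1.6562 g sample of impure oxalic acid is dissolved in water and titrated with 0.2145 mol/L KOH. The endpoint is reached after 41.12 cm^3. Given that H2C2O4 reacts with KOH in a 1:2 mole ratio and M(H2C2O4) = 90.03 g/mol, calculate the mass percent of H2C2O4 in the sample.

24.0%

n(KOH) = 0.2145 x 0.04112 = 0.008820 mol.
n(H2C2O4) = 0.008820 / 2 = 0.004410 mol.
mass of H2C2O4 = 0.004410 x 90.03 = 0.3970 g.
% purity = 0.3970 / 1.6562 x 100 = 24.0%.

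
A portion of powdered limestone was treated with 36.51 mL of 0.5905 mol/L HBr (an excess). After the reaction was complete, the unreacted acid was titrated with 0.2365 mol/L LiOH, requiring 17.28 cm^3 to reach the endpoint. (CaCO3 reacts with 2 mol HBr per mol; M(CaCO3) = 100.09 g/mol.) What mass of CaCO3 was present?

Total n(HBr) added = 0.5905 x 0.03651 = 0.02156 mol.
n(LiOH) used = 0.2365 x 0.01728 = 0.004087 mol, which equals the excess n(HBr).
So n(HBr) consumed by the sample = 0.02156 - 0.004087 = 0.01747 mol.
n(CaCO3) = 0.01747 / 2 = 0.008736 mol.
mass = 0.008736 mol x 100.09 g/mol = 0.874 g.

0.874 g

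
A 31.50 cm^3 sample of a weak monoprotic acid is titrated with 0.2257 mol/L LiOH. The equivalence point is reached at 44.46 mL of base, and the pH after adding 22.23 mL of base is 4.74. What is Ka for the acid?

1.8 x 10^-5

22.23 mL is half of the equivalence volume, so this is the half-equivalence point where [HA] = [A^-].
At half-equivalence pH = pKa, so pKa = 4.74.
Ka = 10^(-4.74) = 1.8 x 10^-5.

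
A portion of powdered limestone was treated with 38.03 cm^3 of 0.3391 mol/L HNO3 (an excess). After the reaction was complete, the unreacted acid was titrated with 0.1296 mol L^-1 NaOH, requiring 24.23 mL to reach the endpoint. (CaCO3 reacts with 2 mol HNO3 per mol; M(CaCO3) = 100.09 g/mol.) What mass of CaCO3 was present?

Total n(HNO3) added = 0.3391 x 0.03803 = 0.01290 mol.
n(NaOH) used = 0.1296 x 0.02423 = 0.003140 mol, which equals the excess n(HNO3).
So n(HNO3) consumed by the sample = 0.01290 - 0.003140 = 0.009756 mol.
n(CaCO3) = 0.009756 / 2 = 0.004878 mol.
mass = 0.004878 mol x 100.09 g/mol = 0.488 g.

0.488 g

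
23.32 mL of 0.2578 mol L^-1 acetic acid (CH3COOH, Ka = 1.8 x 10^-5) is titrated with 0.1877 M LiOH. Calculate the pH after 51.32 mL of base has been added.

n(acid) = 0.2578 x 0.02332 = 0.006012 mol; n(LiOH) added = 0.1877 x 0.05132 = 0.009633 mol.
Base is in excess by 0.009633 - 0.006012 = 0.003621 mol in a total volume of 0.07464 L.
[OH^-] = 0.003621/0.07464 = 0.04851 M, so pOH = 1.31 and pH = 14.00 - 1.31 = 12.69.

12.69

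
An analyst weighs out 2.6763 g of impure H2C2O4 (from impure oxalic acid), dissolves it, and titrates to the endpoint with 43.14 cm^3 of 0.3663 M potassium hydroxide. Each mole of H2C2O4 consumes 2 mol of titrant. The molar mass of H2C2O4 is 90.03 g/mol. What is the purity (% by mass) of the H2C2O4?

n(KOH) = 0.3663 x 0.04314 = 0.01580 mol.
n(H2C2O4) = 0.01580 / 2 = 0.007901 mol.
mass of H2C2O4 = 0.007901 x 90.03 = 0.7113 g.
% purity = 0.7113 / 2.6763 x 100 = 26.6%.

26.6%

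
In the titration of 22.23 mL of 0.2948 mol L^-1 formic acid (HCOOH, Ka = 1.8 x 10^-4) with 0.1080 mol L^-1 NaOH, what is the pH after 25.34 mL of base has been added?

Initial n(HCOOH) = 0.2948 x 0.02223 = 0.006553 mol.
n(NaOH) added = 0.1080 x 0.02534 = 0.002737 mol, converting that many moles of HCOOH to HCOO-.
Remaining n(HCOOH) = 0.003817 mol; n(HCOO-) = 0.002737 mol.
By Henderson-Hasselbalch, pH = pKa + log([A^-]/[HA]) = 3.74 + log(0.002737/0.003817) = 3.74 + (-0.14) = 3.60.

3.60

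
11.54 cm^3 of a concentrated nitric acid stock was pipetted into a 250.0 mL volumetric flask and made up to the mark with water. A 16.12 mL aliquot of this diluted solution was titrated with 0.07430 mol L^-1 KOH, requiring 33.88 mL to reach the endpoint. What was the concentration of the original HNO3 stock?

3.38 M

n(KOH) = 0.07430 x 0.03388 = 0.002517 mol.
n(HNO3) in the aliquot = 0.002517 mol.
[diluted HNO3] = 0.002517 / 0.01612 = 0.1562 M.
Dilution factor = 250.0/11.54 = 21.66, so [stock] = 0.1562 x 21.66 = 3.38 M.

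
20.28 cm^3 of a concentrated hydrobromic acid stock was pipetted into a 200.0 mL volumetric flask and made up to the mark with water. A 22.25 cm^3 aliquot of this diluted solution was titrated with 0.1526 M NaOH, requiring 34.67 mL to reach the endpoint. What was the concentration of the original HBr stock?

n(NaOH) = 0.1526 x 0.03467 = 0.005291 mol.
n(HBr) in the aliquot = 0.005291 mol.
[diluted HBr] = 0.005291 / 0.02225 = 0.2378 M.
Dilution factor = 200.0/20.28 = 9.862, so [stock] = 0.2378 x 9.862 = 2.34 M.

2.34 M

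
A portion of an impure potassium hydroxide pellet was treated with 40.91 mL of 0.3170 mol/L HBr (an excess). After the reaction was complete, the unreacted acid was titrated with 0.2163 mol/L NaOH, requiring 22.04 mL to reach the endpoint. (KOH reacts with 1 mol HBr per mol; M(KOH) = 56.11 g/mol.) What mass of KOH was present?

Total n(HBr) added = 0.3170 x 0.04091 = 0.01297 mol.
n(NaOH) used = 0.2163 x 0.02204 = 0.004767 mol, which equals the excess n(HBr).
So n(HBr) consumed by the sample = 0.01297 - 0.004767 = 0.008201 mol.
n(KOH) = 0.008201 / 1 = 0.008201 mol.
mass = 0.008201 mol x 56.11 g/mol = 0.460 g.

0.460 g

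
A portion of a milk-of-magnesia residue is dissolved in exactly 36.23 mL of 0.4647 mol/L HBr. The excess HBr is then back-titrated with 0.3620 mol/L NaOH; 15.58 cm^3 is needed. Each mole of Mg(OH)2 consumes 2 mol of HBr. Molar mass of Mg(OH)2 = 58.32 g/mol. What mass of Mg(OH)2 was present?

Total n(HBr) added = 0.4647 x 0.03623 = 0.01684 mol.
n(NaOH) used = 0.3620 x 0.01558 = 0.005640 mol, which equals the excess n(HBr).
So n(HBr) consumed by the sample = 0.01684 - 0.005640 = 0.01120 mol.
n(Mg(OH)2) = 0.01120 / 2 = 0.005598 mol.
mass = 0.005598 mol x 58.32 g/mol = 0.326 g.

0.326 g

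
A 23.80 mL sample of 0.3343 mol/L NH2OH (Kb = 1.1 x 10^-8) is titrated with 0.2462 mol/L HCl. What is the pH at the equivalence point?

3.44

n(NH2OH) = 0.3343 x 0.02380 = 0.007956 mol; V(HCl) at equivalence = 0.007956/0.2462 = 0.03232 L.
At equivalence the base is fully converted to NH3OH+; total volume = 0.05612 L, so [NH3OH+] = 0.007956/0.05612 = 0.1418 M.
Ka(NH3OH+) = Kw/Kb = 1.0e-14 / 1.1 x 10^-8 = 9.09e-7.
[H^+] = sqrt(Ka x [NH3OH+]) = sqrt(9.09e-7 x 0.1418) = 0.000359 M.
pH = -log(0.000359) = 3.44.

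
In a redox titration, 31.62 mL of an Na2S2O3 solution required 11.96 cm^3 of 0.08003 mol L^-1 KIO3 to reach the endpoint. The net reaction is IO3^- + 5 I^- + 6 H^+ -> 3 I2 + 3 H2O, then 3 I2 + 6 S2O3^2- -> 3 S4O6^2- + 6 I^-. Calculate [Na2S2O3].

n(KIO3) = 0.08003 x 0.01196 = 0.0009572 mol.
From the balanced equation, 1 mol KIO3 reacts with 6 mol Na2S2O3, so n(Na2S2O3) = 0.0009572 x 6/1 = 0.005743 mol.
[Na2S2O3] = 0.005743 / 0.03162 L = 0.182 M.

0.182 M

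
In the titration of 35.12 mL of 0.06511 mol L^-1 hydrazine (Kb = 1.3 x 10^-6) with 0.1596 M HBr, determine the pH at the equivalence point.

4.72

n(N2H4) = 0.06511 x 0.03512 = 0.002287 mol; V(HBr) at equivalence = 0.002287/0.1596 = 0.01433 L.
At equivalence the base is fully converted to N2H5+; total volume = 0.04945 L, so [N2H5+] = 0.002287/0.04945 = 0.04624 M.
Ka(N2H5+) = Kw/Kb = 1.0e-14 / 1.3 x 10^-6 = 7.69e-9.
[H^+] = sqrt(Ka x [N2H5+]) = sqrt(7.69e-9 x 0.04624) = 1.89e-5 M.
pH = -log(1.89e-5) = 4.72.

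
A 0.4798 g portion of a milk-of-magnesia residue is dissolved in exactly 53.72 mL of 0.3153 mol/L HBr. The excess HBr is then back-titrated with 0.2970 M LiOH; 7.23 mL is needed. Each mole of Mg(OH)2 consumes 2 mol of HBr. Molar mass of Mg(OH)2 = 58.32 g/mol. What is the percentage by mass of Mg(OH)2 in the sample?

89.9%

Total n(HBr) added = 0.3153 x 0.05372 = 0.01694 mol.
n(LiOH) used = 0.2970 x 0.007230 = 0.002147 mol, which equals the excess n(HBr).
So n(HBr) consumed by the sample = 0.01694 - 0.002147 = 0.01479 mol.
n(Mg(OH)2) = 0.01479 / 2 = 0.007395 mol.
mass Mg(OH)2 = 0.007395 x 58.32 = 0.4313 g, so %Mg(OH)2 = 0.4313/0.4798 x 100 = 89.9%.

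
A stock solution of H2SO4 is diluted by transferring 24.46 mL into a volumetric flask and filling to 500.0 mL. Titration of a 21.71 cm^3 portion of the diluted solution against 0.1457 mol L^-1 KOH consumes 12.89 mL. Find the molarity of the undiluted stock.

n(KOH) = 0.1457 x 0.01289 = 0.001878 mol.
n(H2SO4) in the aliquot = 0.001878 x 1/2 = 0.0009390 mol.
[diluted H2SO4] = 0.0009390 / 0.02171 = 0.04325 M.
Dilution factor = 500.0/24.46 = 20.44, so [stock] = 0.04325 x 20.44 = 0.884 M.

0.884 M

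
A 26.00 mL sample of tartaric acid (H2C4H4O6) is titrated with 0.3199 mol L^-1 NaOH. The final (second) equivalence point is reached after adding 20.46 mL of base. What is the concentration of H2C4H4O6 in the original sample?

n(NaOH) = 0.3199 x 0.02046 = 0.006545 mol.
At the final (second) equivalence point, 2 mol OH^- react per mol H2C4H4O6, so n(H2C4H4O6) = 0.006545 / 2 = 0.003273 mol.
[H2C4H4O6] = 0.003273 / 0.02600 L = 0.126 M.

0.126 M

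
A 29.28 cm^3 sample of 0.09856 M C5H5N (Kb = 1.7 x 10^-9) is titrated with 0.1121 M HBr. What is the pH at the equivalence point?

n(C5H5N) = 0.09856 x 0.02928 = 0.002886 mol; V(HBr) at equivalence = 0.002886/0.1121 = 0.02574 L.
At equivalence the base is fully converted to C5H5NH+; total volume = 0.05502 L, so [C5H5NH+] = 0.002886/0.05502 = 0.05245 M.
Ka(C5H5NH+) = Kw/Kb = 1.0e-14 / 1.7 x 10^-9 = 5.88e-6.
[H^+] = sqrt(Ka x [C5H5NH+]) = sqrt(5.88e-6 x 0.05245) = 0.000555 M.
pH = -log(0.000555) = 3.26.

3.26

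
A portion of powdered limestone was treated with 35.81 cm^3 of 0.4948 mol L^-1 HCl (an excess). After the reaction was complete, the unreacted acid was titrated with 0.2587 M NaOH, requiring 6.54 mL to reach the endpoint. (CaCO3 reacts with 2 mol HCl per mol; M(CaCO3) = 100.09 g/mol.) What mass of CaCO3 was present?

0.802 g

Total n(HCl) added = 0.4948 x 0.03581 = 0.01772 mol.
n(NaOH) used = 0.2587 x 0.006540 = 0.001692 mol, which equals the excess n(HCl).
So n(HCl) consumed by the sample = 0.01772 - 0.001692 = 0.01603 mol.
n(CaCO3) = 0.01603 / 2 = 0.008013 mol.
mass = 0.008013 mol x 100.09 g/mol = 0.802 g.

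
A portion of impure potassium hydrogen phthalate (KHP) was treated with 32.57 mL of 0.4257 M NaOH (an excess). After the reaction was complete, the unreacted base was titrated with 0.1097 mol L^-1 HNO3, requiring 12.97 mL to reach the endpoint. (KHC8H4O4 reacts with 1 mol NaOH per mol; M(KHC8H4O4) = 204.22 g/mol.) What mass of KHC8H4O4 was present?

Total n(NaOH) added = 0.4257 x 0.03257 = 0.01387 mol.
n(HNO3) used = 0.1097 x 0.01297 = 0.001423 mol, which equals the excess n(NaOH).
So n(NaOH) consumed by the sample = 0.01387 - 0.001423 = 0.01244 mol.
n(KHC8H4O4) = 0.01244 / 1 = 0.01244 mol.
mass = 0.01244 mol x 204.22 g/mol = 2.54 g.

2.54 g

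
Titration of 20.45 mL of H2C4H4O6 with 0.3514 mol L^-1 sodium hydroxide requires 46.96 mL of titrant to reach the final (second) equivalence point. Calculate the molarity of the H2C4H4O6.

n(NaOH) = 0.3514 x 0.04696 = 0.01650 mol.
At the final (second) equivalence point, 2 mol OH^- react per mol H2C4H4O6, so n(H2C4H4O6) = 0.01650 / 2 = 0.008251 mol.
[H2C4H4O6] = 0.008251 / 0.02045 L = 0.403 M.

0.403 M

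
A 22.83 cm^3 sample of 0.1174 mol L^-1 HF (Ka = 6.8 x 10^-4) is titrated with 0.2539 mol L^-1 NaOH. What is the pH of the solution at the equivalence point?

8.04

n(HF) = 0.1174 x 0.02283 = 0.002680 mol; V(NaOH) at equivalence = 0.002680/0.2539 = 0.01056 L.
At equivalence all the acid is converted to F-; total volume = 0.02283 + 0.01056 = 0.03339 L, so [F-] = 0.002680/0.03339 = 0.08028 M.
Kb = Kw/Ka = 1.0e-14 / 6.8 x 10^-4 = 1.47e-11.
[OH^-] = sqrt(Kb x [F-]) = sqrt(1.47e-11 x 0.08028) = 1.09e-6 M.
pOH = 5.96, so pH = 14.00 - 5.96 = 8.04.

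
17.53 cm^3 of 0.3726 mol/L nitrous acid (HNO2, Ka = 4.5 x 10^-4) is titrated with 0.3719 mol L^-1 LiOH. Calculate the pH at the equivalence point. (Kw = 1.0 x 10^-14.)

n(HNO2) = 0.3726 x 0.01753 = 0.006532 mol; V(LiOH) at equivalence = 0.006532/0.3719 = 0.01756 L.
At equivalence all the acid is converted to NO2-; total volume = 0.01753 + 0.01756 = 0.03509 L, so [NO2-] = 0.006532/0.03509 = 0.1861 M.
Kb = Kw/Ka = 1.0e-14 / 4.5 x 10^-4 = 2.22e-11.
[OH^-] = sqrt(Kb x [NO2-]) = sqrt(2.22e-11 x 0.1861) = 2.03e-6 M.
pOH = 5.69, so pH = 14.00 - 5.69 = 8.31.

8.31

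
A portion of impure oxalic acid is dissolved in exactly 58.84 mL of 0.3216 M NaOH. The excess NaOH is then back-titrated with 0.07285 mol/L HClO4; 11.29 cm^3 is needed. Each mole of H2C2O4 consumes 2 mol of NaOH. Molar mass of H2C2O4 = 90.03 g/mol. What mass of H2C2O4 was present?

0.815 g

Total n(NaOH) added = 0.3216 x 0.05884 = 0.01892 mol.
n(HClO4) used = 0.07285 x 0.01129 = 0.0008225 mol, which equals the excess n(NaOH).
So n(NaOH) consumed by the sample = 0.01892 - 0.0008225 = 0.01810 mol.
n(H2C2O4) = 0.01810 / 2 = 0.009050 mol.
mass = 0.009050 mol x 90.03 g/mol = 0.815 g.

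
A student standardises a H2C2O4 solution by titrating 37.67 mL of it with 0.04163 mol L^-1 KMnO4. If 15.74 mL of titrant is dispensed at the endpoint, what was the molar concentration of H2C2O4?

n(KMnO4) = 0.04163 x 0.01574 = 0.0006553 mol.
From the balanced equation, 2 mol KMnO4 reacts with 5 mol H2C2O4, so n(H2C2O4) = 0.0006553 x 5/2 = 0.001638 mol.
[H2C2O4] = 0.001638 / 0.03767 L = 0.0435 M.

0.0435 M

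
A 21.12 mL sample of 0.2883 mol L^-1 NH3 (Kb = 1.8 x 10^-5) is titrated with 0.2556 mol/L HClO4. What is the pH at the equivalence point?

5.06

n(NH3) = 0.2883 x 0.02112 = 0.006089 mol; V(HClO4) at equivalence = 0.006089/0.2556 = 0.02382 L.
At equivalence the base is fully converted to NH4+; total volume = 0.04494 L, so [NH4+] = 0.006089/0.04494 = 0.1355 M.
Ka(NH4+) = Kw/Kb = 1.0e-14 / 1.8 x 10^-5 = 5.56e-10.
[H^+] = sqrt(Ka x [NH4+]) = sqrt(5.56e-10 x 0.1355) = 8.68e-6 M.
pH = -log(8.68e-6) = 5.06.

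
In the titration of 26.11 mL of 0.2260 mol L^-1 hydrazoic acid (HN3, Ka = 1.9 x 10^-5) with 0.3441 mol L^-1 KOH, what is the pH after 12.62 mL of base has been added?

Initial n(HN3) = 0.2260 x 0.02611 = 0.005901 mol.
n(KOH) added = 0.3441 x 0.01262 = 0.004343 mol, converting that many moles of HN3 to N3-.
Remaining n(HN3) = 0.001558 mol; n(N3-) = 0.004343 mol.
By Henderson-Hasselbalch, pH = pKa + log([A^-]/[HA]) = 4.72 + log(0.004343/0.001558) = 4.72 + (+0.45) = 5.17.

5.17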